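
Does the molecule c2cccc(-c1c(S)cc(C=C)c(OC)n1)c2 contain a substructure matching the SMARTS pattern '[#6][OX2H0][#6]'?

The pattern [#6][OX2H0][#6] describes an aliphatic oxygen bridging two carbons with no H on the oxygen — an ether.
The molecule carries a methoxy ether (-OCH3), whose atoms satisfy every constraint of the query, so the pattern matches.

Yes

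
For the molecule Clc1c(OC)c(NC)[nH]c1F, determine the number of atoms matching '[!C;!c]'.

5

The query [!C;!c] means: neither aliphatic nor aromatic carbon — same as [!#6].
Check the 11 heavy atoms by environment: 1× n (aromatic) → match; 4× c (aromatic) → no; 1× F → match; 1× O → match; 2× C → no; 1× N → match; 1× Cl → match.
Summing the matching environments: 1 + 1 + 1 + 1 + 1 = 5 matching atoms.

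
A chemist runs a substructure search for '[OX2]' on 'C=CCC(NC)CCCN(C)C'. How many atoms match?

The query [OX2] means: aliphatic oxygen with two total connections — ether, hydroxyl, or ester single-bond O.
Check the 12 heavy atoms by environment: 8× C (X4) → no; 2× C (X3) → no; 2× N (X3) → no.
No environment satisfies the query, so 0 matching atoms.

0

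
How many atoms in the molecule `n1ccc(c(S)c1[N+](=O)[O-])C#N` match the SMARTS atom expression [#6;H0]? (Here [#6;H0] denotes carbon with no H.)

4

The query [#6;H0] means: any carbon with no attached hydrogen.
Check the 12 heavy atoms by environment: 1× n (aromatic, H0) → no; 3× c (aromatic, H0) → match; 2× c (aromatic, H1) → no; 1× S (H1) → no; 1× C (H0) → match; 1× N (H0) → no; 1× N (charge +1, H0) → no; 1× O (charge -1, H0) → no; 1× O (H0) → no.
Summing the matching environments: 3 + 1 = 4 matching atoms.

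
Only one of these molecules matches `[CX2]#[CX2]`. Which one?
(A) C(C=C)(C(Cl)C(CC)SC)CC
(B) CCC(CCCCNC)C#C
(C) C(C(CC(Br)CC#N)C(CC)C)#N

B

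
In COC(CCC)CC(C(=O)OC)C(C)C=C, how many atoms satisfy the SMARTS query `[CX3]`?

3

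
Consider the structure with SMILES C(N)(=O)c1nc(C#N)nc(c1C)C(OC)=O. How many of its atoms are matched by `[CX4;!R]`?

2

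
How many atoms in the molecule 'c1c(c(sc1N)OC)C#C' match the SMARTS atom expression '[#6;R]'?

4

Check the 10 heavy atoms by environment: 1× s (aromatic, in 5-ring) → no; 4× c (aromatic, in 5-ring) → match; 1× O (acyclic) → no; 3× C (acyclic) → no; 1× N (acyclic) → no.
That gives 4 matching atoms.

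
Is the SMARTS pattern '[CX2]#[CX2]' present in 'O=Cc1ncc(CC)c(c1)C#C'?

The pattern [CX2]#[CX2] describes a carbon-carbon triple bond — an alkyne.
The molecule carries an ethynyl group (-C#CH), whose atoms satisfy every constraint of the query, so the pattern matches.

Yes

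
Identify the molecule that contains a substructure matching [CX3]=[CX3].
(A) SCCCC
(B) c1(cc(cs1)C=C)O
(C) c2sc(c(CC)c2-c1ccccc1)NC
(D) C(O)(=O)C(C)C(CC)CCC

B

[CX3]=[CX3] describes a non-aromatic C=C double bond between two sp2 carbons (an alkene).
(A) has an ethyl group (-CH2CH3) but its C-C bond is a single bond between CX4 carbons, not CX3=CX3.
(B) contains a vinyl group (-CH=CH2), which satisfies every atom and bond constraint.
(C) has an ethyl group (-CH2CH3) but its C-C bond is a single bond between CX4 carbons, not CX3=CX3.
(D) has an ethyl group (-CH2CH3) but its C-C bond is a single bond between CX4 carbons, not CX3=CX3.
So the answer is (B).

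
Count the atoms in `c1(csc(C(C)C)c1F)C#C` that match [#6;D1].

3

Check the 11 heavy atoms by environment: 1× s (aromatic, D2) → no; 1× c (aromatic, D2) → no; 3× c (aromatic, D3) → no; 1× C (D3) → no; 3× C (D1) → match; 1× F (D1) → no; 1× C (D2) → no.
That gives 3 matching atoms.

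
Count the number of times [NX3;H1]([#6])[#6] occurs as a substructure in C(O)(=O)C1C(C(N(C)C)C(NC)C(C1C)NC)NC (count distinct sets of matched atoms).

[NX3;H1]([#6])[#6] is the SMARTS for a secondary amine: a trivalent nitrogen with one H, bonded to two carbons.
The molecule carries 3 separate instances of an N-methylamino group (-NHCH3) meeting every constraint; each maps to a distinct set of atoms, giving 3 matches.

3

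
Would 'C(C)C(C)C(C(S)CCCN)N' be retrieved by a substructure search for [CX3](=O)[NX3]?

No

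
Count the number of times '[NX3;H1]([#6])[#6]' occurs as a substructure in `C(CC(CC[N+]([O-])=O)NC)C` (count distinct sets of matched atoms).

1

[NX3;H1]([#6])[#6] is the SMARTS for a secondary amine: a trivalent nitrogen with one H, bonded to two carbons.
Exactly one fragment in the molecule meets all constraints, giving 1 match.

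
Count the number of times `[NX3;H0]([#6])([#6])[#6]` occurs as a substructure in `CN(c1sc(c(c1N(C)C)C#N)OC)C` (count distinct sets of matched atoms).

[NX3;H0]([#6])([#6])[#6] is the SMARTS for a tertiary amine: a trivalent nitrogen with no H, bonded to three carbons.
The molecule carries 2 separate instances of a dimethylamino group (-N(CH3)2) meeting every constraint; each maps to a distinct set of atoms, giving 2 matches.

2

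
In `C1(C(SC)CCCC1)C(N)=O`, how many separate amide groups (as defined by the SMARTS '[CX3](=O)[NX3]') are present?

1

[CX3](=O)[NX3] is the SMARTS for an amide: a carbonyl carbon bonded to a trivalent nitrogen.
Exactly one fragment in the molecule meets all constraints, giving 1 match.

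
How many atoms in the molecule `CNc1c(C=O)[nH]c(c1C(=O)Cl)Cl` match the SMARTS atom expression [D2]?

The query [D2] means: atom with exactly two heavy-atom neighbours.
Check the 13 heavy atoms by environment: 1× n (aromatic, D2) → match; 4× c (aromatic, D3) → no; 1× N (D2) → match; 1× C (D1) → no; 1× C (D2) → match; 2× O (D1) → no; 1× C (D3) → no; 2× Cl (D1) → no.
Summing the matching environments: 1 + 1 + 1 = 3 matching atoms.

3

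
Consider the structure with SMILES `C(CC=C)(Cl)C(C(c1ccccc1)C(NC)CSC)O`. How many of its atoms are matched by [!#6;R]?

0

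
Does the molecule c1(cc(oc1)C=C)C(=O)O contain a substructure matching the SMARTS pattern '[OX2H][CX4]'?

The pattern [OX2H][CX4] describes a hydroxyl oxygen bound to an sp3 (X4) carbon — an aliphatic alcohol.
The closest candidate here is a carboxylic acid group (-C(=O)OH), but the -OH is on a CX3 carbonyl carbon, not a CX4 carbon. No other fragment satisfies the full query, so there is no match.

No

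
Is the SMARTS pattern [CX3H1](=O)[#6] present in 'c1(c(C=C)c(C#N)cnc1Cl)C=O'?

Yes

The pattern [CX3H1](=O)[#6] describes an sp2 carbon with one H, double-bonded to O and single-bonded to carbon — an aldehyde.
The molecule carries an aldehyde (-CHO), whose atoms satisfy every constraint of the query, so the pattern matches.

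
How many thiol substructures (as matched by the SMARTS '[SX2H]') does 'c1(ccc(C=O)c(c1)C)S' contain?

[SX2H] is the SMARTS for a thiol: an aliphatic sulfur with two connections, one being H.
Exactly one fragment in the molecule meets all constraints, giving 1 match.

1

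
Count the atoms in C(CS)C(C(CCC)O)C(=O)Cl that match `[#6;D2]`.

Check the 12 heavy atoms by environment: 4× C (D2) → match; 3× C (D3) → no; 1× C (D1) → no; 2× O (D1) → no; 1× S (D1) → no; 1× Cl (D1) → no.
That gives 4 matching atoms.

4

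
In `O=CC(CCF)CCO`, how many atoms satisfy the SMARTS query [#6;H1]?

Check the 9 heavy atoms by environment: 4× C (H2) → no; 2× C (H1) → match; 1× F (H0) → no; 1× O (H0) → no; 1× O (H1) → no.
That gives 2 matching atoms.

2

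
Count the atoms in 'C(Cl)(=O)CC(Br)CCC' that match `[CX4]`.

5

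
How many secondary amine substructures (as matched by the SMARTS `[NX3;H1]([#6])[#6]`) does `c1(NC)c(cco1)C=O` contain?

[NX3;H1]([#6])[#6] is the SMARTS for a secondary amine: a trivalent nitrogen with one H, bonded to two carbons.
Exactly one fragment in the molecule meets all constraints, giving 1 match.

1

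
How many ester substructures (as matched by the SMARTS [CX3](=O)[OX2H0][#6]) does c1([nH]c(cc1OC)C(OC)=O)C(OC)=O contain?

[CX3](=O)[OX2H0][#6] is the SMARTS for an ester: a carbonyl carbon bonded to an oxygen that is itself bonded to carbon (no H on that O).
The molecule carries 2 separate instances of a methyl-ester group (-C(=O)OCH3) meeting every constraint; each maps to a distinct set of atoms, giving 2 matches.

2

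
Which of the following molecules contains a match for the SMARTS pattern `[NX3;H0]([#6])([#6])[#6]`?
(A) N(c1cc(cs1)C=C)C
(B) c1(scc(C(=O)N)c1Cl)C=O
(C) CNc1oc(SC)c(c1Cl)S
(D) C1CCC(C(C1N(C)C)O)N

D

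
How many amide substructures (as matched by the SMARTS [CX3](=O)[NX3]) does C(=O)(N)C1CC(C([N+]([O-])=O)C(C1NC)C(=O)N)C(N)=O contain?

3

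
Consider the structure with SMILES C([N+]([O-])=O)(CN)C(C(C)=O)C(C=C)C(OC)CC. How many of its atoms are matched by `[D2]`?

Check the 18 heavy atoms by environment: 4× C (D1) → no; 3× C (D2) → match; 5× C (D3) → no; 1× N (charge +1, D3) → no; 1× O (charge -1, D1) → no; 2× O (D1) → no; 1× N (D1) → no; 1× O (D2) → match.
Summing the matching environments: 3 + 1 = 4 matching atoms.

4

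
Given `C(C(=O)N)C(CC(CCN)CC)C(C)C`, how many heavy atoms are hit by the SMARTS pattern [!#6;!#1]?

3

Check the 15 heavy atoms by environment: 12× C → no; 2× N → match; 1× O → match.
Summing the matching environments: 2 + 1 = 3 matching atoms.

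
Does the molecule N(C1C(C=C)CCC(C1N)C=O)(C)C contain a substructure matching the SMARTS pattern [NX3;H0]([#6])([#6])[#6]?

Yes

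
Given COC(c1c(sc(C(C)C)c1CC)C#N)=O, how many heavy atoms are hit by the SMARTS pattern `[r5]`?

The query [r5] means: r5 matches atoms in a five-membered ring.
Check the 16 heavy atoms by environment: 1× s (aromatic, in 5-ring) → match; 4× c (aromatic, in 5-ring) → match; 8× C (acyclic) → no; 1× N (acyclic) → no; 2× O (acyclic) → no.
Summing the matching environments: 1 + 4 = 5 matching atoms.

5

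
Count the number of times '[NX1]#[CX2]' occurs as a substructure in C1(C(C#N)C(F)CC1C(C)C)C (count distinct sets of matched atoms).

[NX1]#[CX2] is the SMARTS for a nitrile: a nitrogen triple-bonded to a two-connected carbon.
Exactly one fragment in the molecule meets all constraints, giving 1 match.

1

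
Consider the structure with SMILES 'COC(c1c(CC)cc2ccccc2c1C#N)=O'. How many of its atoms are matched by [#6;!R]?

5

The query [#6;!R] means: carbon not in any ring.
Check the 18 heavy atoms by environment: 10× c (aromatic, in 6-ring) → no; 5× C (acyclic) → match; 2× O (acyclic) → no; 1× N (acyclic) → no.
That gives 5 matching atoms.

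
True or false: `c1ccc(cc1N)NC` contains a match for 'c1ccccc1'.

True

The pattern c1ccccc1 describes six aromatic carbons in a ring — a benzene ring.
The required atom environment is present in the molecule, so the pattern matches.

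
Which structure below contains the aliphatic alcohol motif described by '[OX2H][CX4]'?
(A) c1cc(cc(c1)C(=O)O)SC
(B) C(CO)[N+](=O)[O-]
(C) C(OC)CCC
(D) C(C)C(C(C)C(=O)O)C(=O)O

B

[OX2H][CX4] describes a hydroxyl oxygen bound to an sp3 (X4) carbon (an aliphatic alcohol).
(A) has a carboxylic acid group (-C(=O)OH) but the -OH is on a CX3 carbonyl carbon, not a CX4 carbon.
(B) contains a hydroxyl group (-OH), which satisfies every atom and bond constraint.
(C) has a methoxy ether (-OCH3) but the oxygen has H0 (ether), not H1.
(D) has a carboxylic acid group (-C(=O)OH) but the -OH is on a CX3 carbonyl carbon, not a CX4 carbon.
So the answer is (B).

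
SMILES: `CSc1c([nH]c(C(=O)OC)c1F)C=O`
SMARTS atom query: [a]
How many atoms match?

5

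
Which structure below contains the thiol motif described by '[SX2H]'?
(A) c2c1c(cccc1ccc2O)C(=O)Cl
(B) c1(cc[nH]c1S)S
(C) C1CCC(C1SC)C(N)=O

[SX2H] describes an aliphatic sulfur with two connections, one being H (a thiol).
(A) has a hydroxyl group (-OH) but it is an -OH, not an -SH.
(B) contains a thiol (-SH), which satisfies every atom and bond constraint.
(C) has a methylthio ether (-SCH3) but the sulfur has H0 (bonded to two carbons), not H1.
So the answer is (B).

B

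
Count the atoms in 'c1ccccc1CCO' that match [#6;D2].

The query [#6;D2] means: any carbon bonded to exactly two heavy atoms.
Check the 9 heavy atoms by environment: 2× C (D2) → match; 1× O (D1) → no; 1× c (aromatic, D3) → no; 5× c (aromatic, D2) → match.
Summing the matching environments: 2 + 5 = 7 matching atoms.

7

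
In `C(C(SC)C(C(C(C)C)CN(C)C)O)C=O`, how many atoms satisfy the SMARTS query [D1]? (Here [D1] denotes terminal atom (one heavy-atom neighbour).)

7

The query [D1] means: atom with exactly one heavy-atom neighbour (degree 1).
Check the 16 heavy atoms by environment: 3× C (D2) → no; 4× C (D3) → no; 5× C (D1) → match; 2× O (D1) → match; 1× N (D3) → no; 1× S (D2) → no.
Summing the matching environments: 5 + 2 = 7 matching atoms.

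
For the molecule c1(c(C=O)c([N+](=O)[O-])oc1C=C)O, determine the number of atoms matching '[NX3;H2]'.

0

Check the 13 heavy atoms by environment: 1× o (aromatic, H0, X2) → no; 4× c (aromatic, H0, X3) → no; 2× C (H1, X3) → no; 2× O (H0, X1) → no; 1× N (charge +1, H0, X3) → no; 1× O (charge -1, H0, X1) → no; 1× O (H1, X2) → no; 1× C (H2, X3) → no.
No environment satisfies the query, so 0 matching atoms.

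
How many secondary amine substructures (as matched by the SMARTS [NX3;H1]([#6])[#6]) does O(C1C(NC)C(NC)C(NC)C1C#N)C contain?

3

[NX3;H1]([#6])[#6] is the SMARTS for a secondary amine: a trivalent nitrogen with one H, bonded to two carbons.
The molecule carries 3 separate instances of an N-methylamino group (-NHCH3) meeting every constraint; each maps to a distinct set of atoms, giving 3 matches.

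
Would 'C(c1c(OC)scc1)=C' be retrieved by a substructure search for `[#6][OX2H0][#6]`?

Yes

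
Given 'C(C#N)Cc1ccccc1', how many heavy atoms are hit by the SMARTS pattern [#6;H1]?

The query [#6;H1] means: any carbon bearing exactly one hydrogen.
Check the 10 heavy atoms by environment: 2× C (H2) → no; 1× c (aromatic, H0) → no; 5× c (aromatic, H1) → match; 1× C (H0) → no; 1× N (H0) → no.
That gives 5 matching atoms.

5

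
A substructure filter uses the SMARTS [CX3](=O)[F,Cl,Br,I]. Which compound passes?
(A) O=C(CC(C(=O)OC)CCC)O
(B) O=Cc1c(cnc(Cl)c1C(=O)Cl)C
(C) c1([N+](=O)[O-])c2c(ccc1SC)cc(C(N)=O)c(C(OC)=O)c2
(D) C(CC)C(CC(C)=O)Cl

[CX3](=O)[F,Cl,Br,I] describes a carbonyl carbon bonded to a halogen (an acyl halide).
(A) has a carboxylic acid group (-C(=O)OH) but the carbonyl is bonded to -OH, not to a halogen.
(B) contains an acyl chloride (-C(=O)Cl), which satisfies every atom and bond constraint.
(C) has a methyl-ester group (-C(=O)OCH3) but the carbonyl is bonded to -O-C, not to a halogen.
(D) has a chloro substituent but the Cl is not on a carbonyl carbon.
So the answer is (B).

B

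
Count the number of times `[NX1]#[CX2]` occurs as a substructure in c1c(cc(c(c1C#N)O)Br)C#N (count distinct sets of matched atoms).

2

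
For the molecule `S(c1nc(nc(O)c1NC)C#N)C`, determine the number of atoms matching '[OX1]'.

0

The query [OX1] means: aliphatic oxygen with one total connection — typically a carbonyl =O or an oxide.
Check the 13 heavy atoms by environment: 2× n (aromatic, X2) → no; 4× c (aromatic, X3) → no; 1× N (X3) → no; 2× C (X4) → no; 1× C (X2) → no; 1× N (X1) → no; 1× S (X2) → no; 1× O (X2) → no.
No environment satisfies the query, so 0 matching atoms.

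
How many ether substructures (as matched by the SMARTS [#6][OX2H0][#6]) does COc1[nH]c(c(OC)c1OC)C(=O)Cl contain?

3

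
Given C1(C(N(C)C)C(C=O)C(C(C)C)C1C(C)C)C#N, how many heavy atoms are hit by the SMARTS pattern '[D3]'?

8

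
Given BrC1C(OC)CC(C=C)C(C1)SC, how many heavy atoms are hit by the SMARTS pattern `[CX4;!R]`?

The query [CX4;!R] means: aliphatic carbon with four total connections, not in a ring.
Check the 13 heavy atoms by environment: 6× C (X4, in 6-ring) → no; 1× Br (X1, acyclic) → no; 2× C (X3, acyclic) → no; 1× O (X2, acyclic) → no; 2× C (X4, acyclic) → match; 1× S (X2, acyclic) → no.
That gives 2 matching atoms.

2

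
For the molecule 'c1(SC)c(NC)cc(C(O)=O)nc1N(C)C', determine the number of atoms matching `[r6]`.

Check the 16 heavy atoms by environment: 1× n (aromatic, in 6-ring) → match; 5× c (aromatic, in 6-ring) → match; 1× S (acyclic) → no; 5× C (acyclic) → no; 2× O (acyclic) → no; 2× N (acyclic) → no.
Summing the matching environments: 1 + 5 = 6 matching atoms.

6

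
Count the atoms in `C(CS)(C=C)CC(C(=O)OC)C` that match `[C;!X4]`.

Check the 12 heavy atoms by environment: 6× C (X4) → no; 3× C (X3) → match; 1× O (X1) → no; 1× O (X2) → no; 1× S (X2) → no.
That gives 3 matching atoms.

3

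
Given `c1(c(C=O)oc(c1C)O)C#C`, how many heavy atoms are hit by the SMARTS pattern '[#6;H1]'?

Check the 11 heavy atoms by environment: 1× o (aromatic, H0) → no; 4× c (aromatic, H0) → no; 2× C (H1) → match; 1× O (H0) → no; 1× C (H3) → no; 1× O (H1) → no; 1× C (H0) → no.
That gives 2 matching atoms.

2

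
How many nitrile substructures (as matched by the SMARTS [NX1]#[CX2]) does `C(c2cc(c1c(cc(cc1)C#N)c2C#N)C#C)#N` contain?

3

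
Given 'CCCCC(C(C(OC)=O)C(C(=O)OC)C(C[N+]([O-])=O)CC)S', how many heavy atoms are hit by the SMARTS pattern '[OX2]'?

2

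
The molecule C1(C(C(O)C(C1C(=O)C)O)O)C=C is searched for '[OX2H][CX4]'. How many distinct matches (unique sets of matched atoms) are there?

[OX2H][CX4] is the SMARTS for an aliphatic alcohol: a hydroxyl oxygen bound to an sp3 (X4) carbon.
The molecule carries 3 separate instances of a hydroxyl group (-OH) meeting every constraint; each maps to a distinct set of atoms, giving 3 matches.

3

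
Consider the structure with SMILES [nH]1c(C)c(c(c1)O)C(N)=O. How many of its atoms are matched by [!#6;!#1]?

4

Check the 10 heavy atoms by environment: 1× n (aromatic) → match; 4× c (aromatic) → no; 2× C → no; 2× O → match; 1× N → match.
Summing the matching environments: 1 + 2 + 1 = 4 matching atoms.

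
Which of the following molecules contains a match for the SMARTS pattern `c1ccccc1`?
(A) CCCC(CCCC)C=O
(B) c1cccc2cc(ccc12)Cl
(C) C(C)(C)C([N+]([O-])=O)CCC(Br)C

B

c1ccccc1 describes six aromatic carbons in a ring (a benzene ring).
(A) has a methyl group (-CH3) but no six-membered all-carbon aromatic ring is present.
(B) contains the required atom environment, so the pattern matches.
(C) has a methyl group (-CH3) but no six-membered all-carbon aromatic ring is present.
So the answer is (B).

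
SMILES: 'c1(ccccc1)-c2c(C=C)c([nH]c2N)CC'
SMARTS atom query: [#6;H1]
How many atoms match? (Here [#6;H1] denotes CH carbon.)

6

The query [#6;H1] means: any carbon bearing exactly one hydrogen.
Check the 16 heavy atoms by environment: 1× n (aromatic, H1) → no; 5× c (aromatic, H0) → no; 2× C (H2) → no; 1× C (H3) → no; 5× c (aromatic, H1) → match; 1× C (H1) → match; 1× N (H2) → no.
Summing the matching environments: 5 + 1 = 6 matching atoms.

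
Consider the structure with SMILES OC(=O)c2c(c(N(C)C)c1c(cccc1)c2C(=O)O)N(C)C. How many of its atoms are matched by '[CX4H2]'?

0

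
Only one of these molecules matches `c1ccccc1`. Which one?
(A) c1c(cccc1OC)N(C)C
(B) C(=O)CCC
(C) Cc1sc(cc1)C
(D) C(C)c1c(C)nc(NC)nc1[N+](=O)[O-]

A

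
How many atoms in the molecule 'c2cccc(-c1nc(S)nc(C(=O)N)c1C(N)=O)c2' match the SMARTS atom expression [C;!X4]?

The query [C;!X4] means: aliphatic carbon that does not have four total connections.
Check the 19 heavy atoms by environment: 2× n (aromatic, X2) → no; 10× c (aromatic, X3) → no; 2× C (X3) → match; 2× O (X1) → no; 2× N (X3) → no; 1× S (X2) → no.
That gives 2 matching atoms.

2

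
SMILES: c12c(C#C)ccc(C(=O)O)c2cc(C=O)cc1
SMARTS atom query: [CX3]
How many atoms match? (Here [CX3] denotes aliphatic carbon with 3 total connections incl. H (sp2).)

2

Check the 17 heavy atoms by environment: 10× c (aromatic, X3) → no; 2× C (X3) → match; 2× O (X1) → no; 1× O (X2) → no; 2× C (X2) → no.
That gives 2 matching atoms.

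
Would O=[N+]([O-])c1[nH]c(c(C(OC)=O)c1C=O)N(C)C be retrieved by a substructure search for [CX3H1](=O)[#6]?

Yes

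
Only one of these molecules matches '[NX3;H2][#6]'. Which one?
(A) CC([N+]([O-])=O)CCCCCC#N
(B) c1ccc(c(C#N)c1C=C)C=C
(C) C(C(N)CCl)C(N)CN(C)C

[NX3;H2][#6] describes a trivalent nitrogen with two H attached to carbon (a primary amine).
(A) has a nitrile (-C#N) but the nitrogen is NX1 (triple-bonded), not NX3 with two H.
(B) has a nitrile (-C#N) but the nitrogen is NX1 (triple-bonded), not NX3 with two H.
(C) contains a primary amino group (-NH2), which satisfies every atom and bond constraint.
So the answer is (C).

C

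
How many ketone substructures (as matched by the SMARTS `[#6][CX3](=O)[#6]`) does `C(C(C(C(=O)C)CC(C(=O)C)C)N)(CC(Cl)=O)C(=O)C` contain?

3

[#6][CX3](=O)[#6] is the SMARTS for a ketone: a carbonyl carbon (no H) flanked by two carbons.
The molecule carries 3 separate instances of an acetyl/ketone group (-C(=O)CH3) meeting every constraint; each maps to a distinct set of atoms, giving 3 matches.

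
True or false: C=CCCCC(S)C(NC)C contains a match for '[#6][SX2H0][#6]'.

False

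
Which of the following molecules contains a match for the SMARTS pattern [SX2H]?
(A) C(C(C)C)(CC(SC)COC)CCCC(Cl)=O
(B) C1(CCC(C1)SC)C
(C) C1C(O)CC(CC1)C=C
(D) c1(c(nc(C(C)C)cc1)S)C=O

D

[SX2H] describes an aliphatic sulfur with two connections, one being H (a thiol).
(A) has a methylthio ether (-SCH3) but the sulfur has H0 (bonded to two carbons), not H1.
(B) has a methylthio ether (-SCH3) but the sulfur has H0 (bonded to two carbons), not H1.
(C) has a hydroxyl group (-OH) but it is an -OH, not an -SH.
(D) contains a thiol (-SH), which satisfies every atom and bond constraint.
So the answer is (D).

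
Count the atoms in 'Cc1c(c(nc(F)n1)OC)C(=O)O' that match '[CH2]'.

0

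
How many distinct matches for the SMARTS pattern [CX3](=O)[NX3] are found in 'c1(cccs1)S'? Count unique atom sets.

0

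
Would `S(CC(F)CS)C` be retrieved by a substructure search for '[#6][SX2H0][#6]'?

Yes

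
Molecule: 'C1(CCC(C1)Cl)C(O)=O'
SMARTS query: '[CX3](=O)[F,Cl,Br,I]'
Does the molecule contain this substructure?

No

The pattern [CX3](=O)[F,Cl,Br,I] describes a carbonyl carbon bonded to a halogen — an acyl halide.
The closest candidate here is a chloro substituent, but the Cl is not on a carbonyl carbon. No other fragment satisfies the full query, so there is no match.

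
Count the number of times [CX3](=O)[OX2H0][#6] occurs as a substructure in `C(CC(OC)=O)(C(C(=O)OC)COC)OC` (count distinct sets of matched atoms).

[CX3](=O)[OX2H0][#6] is the SMARTS for an ester: a carbonyl carbon bonded to an oxygen that is itself bonded to carbon (no H on that O).
The molecule carries 2 separate instances of a methyl-ester group (-C(=O)OCH3) meeting every constraint; each maps to a distinct set of atoms, giving 2 matches.

2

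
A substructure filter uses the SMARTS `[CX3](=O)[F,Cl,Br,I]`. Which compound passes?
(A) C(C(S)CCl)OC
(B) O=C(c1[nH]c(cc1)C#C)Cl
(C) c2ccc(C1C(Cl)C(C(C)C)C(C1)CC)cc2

B

[CX3](=O)[F,Cl,Br,I] describes a carbonyl carbon bonded to a halogen (an acyl halide).
(A) has a chloro substituent but the Cl is not on a carbonyl carbon.
(B) contains an acyl chloride (-C(=O)Cl), which satisfies every atom and bond constraint.
(C) has a chloro substituent but the Cl is not on a carbonyl carbon.
So the answer is (B).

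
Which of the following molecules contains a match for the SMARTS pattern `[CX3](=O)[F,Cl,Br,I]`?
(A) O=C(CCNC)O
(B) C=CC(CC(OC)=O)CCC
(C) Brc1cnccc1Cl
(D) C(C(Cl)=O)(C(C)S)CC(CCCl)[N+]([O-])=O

D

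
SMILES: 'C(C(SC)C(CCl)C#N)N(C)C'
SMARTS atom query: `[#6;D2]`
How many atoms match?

The query [#6;D2] means: any carbon bonded to exactly two heavy atoms.
Check the 12 heavy atoms by environment: 3× C (D2) → match; 2× C (D3) → no; 1× N (D3) → no; 3× C (D1) → no; 1× S (D2) → no; 1× Cl (D1) → no; 1× N (D1) → no.
That gives 3 matching atoms.

3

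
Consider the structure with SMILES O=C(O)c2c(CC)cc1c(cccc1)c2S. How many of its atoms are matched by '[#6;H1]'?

The query [#6;H1] means: any carbon bearing exactly one hydrogen.
Check the 16 heavy atoms by environment: 5× c (aromatic, H0) → no; 5× c (aromatic, H1) → match; 1× C (H2) → no; 1× C (H3) → no; 1× C (H0) → no; 1× O (H0) → no; 1× O (H1) → no; 1× S (H1) → no.
That gives 5 matching atoms.

5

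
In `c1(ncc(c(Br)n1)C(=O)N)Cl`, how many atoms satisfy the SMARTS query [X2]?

Check the 11 heavy atoms by environment: 2× n (aromatic, X2) → match; 4× c (aromatic, X3) → no; 1× C (X3) → no; 1× O (X1) → no; 1× N (X3) → no; 1× Br (X1) → no; 1× Cl (X1) → no.
That gives 2 matching atoms.

2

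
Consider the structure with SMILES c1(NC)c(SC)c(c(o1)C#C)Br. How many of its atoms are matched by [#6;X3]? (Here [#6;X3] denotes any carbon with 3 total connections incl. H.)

Check the 12 heavy atoms by environment: 1× o (aromatic, X2) → no; 4× c (aromatic, X3) → match; 1× N (X3) → no; 2× C (X4) → no; 2× C (X2) → no; 1× S (X2) → no; 1× Br (X1) → no.
That gives 4 matching atoms.

4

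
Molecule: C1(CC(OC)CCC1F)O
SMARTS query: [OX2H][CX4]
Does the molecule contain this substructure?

Yes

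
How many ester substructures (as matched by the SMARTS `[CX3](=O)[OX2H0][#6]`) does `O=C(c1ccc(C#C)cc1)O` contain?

[CX3](=O)[OX2H0][#6] is the SMARTS for an ester: a carbonyl carbon bonded to an oxygen that is itself bonded to carbon (no H on that O).
The molecule has a carboxylic acid group (-C(=O)OH), but the singly-bonded O carries H (OX2H1, not H0); nothing else fits, so there are 0 matches.

0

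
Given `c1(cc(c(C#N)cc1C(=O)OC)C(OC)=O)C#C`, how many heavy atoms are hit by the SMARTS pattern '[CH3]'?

2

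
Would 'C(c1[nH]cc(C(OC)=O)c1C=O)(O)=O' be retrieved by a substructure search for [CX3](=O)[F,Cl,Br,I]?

The pattern [CX3](=O)[F,Cl,Br,I] describes a carbonyl carbon bonded to a halogen — an acyl halide.
The closest candidate here is a carboxylic acid group (-C(=O)OH), but the carbonyl is bonded to -OH, not to a halogen. No other fragment satisfies the full query, so there is no match.

No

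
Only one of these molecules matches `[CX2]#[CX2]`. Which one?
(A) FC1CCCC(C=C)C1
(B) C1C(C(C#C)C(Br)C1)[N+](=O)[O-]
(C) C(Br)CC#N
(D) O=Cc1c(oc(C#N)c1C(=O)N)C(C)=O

B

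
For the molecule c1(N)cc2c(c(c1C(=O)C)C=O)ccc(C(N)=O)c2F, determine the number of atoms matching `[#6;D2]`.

4

The query [#6;D2] means: any carbon bonded to exactly two heavy atoms.
Check the 20 heavy atoms by environment: 7× c (aromatic, D3) → no; 3× c (aromatic, D2) → match; 2× C (D3) → no; 3× O (D1) → no; 1× C (D1) → no; 2× N (D1) → no; 1× F (D1) → no; 1× C (D2) → match.
Summing the matching environments: 3 + 1 = 4 matching atoms.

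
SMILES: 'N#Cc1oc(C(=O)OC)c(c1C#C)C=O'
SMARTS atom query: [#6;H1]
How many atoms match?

Check the 15 heavy atoms by environment: 1× o (aromatic, H0) → no; 4× c (aromatic, H0) → no; 3× C (H0) → no; 1× N (H0) → no; 3× O (H0) → no; 1× C (H3) → no; 2× C (H1) → match.
That gives 2 matching atoms.

2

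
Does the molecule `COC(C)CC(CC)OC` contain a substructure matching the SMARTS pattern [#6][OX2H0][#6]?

The pattern [#6][OX2H0][#6] describes an aliphatic oxygen bridging two carbons with no H on the oxygen — an ether.
The molecule carries a methoxy ether (-OCH3), whose atoms satisfy every constraint of the query, so the pattern matches.

Yes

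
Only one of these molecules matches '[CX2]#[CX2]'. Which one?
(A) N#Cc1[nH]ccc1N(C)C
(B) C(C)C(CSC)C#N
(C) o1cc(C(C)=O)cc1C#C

[CX2]#[CX2] describes a carbon-carbon triple bond (an alkyne).
(A) has a nitrile (-C#N) but the triple bond is C#N, not C#C.
(B) has a nitrile (-C#N) but the triple bond is C#N, not C#C.
(C) contains an ethynyl group (-C#CH), which satisfies every atom and bond constraint.
So the answer is (C).

C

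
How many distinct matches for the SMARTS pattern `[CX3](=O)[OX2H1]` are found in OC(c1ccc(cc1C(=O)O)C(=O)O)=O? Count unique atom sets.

3

[CX3](=O)[OX2H1] is the SMARTS for a carboxylic acid: an sp2 carbon double-bonded to O and single-bonded to an -OH oxygen.
The molecule carries 3 separate instances of a carboxylic acid group (-C(=O)OH) meeting every constraint; each maps to a distinct set of atoms, giving 3 matches.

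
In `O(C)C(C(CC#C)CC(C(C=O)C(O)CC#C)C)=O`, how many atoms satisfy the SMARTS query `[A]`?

19

The query [A] means: A matches any aliphatic (non-aromatic) heavy atom.
Check the 19 heavy atoms by environment: 15× C → match; 4× O → match.
Summing the matching environments: 15 + 4 = 19 matching atoms.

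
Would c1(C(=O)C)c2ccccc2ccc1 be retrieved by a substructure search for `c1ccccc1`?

The pattern c1ccccc1 describes six aromatic carbons in a ring — a benzene ring.
The required atom environment is present in the molecule, so the pattern matches.

Yes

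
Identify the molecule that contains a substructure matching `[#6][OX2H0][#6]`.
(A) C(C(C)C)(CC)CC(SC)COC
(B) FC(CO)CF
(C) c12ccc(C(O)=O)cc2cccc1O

[#6][OX2H0][#6] describes an aliphatic oxygen bridging two carbons with no H on the oxygen (an ether).
(A) contains a methoxy ether (-OCH3), which satisfies every atom and bond constraint.
(B) has a hydroxyl group (-OH) but the oxygen has H1, not H0 bridging two carbons.
(C) has a hydroxyl group (-OH) but the oxygen has H1, not H0 bridging two carbons.
So the answer is (A).

A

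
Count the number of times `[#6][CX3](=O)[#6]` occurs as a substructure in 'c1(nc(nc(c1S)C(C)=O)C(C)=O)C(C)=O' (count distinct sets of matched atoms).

[#6][CX3](=O)[#6] is the SMARTS for a ketone: a carbonyl carbon (no H) flanked by two carbons.
The molecule carries 3 separate instances of an acetyl/ketone group (-C(=O)CH3) meeting every constraint; each maps to a distinct set of atoms, giving 3 matches.

3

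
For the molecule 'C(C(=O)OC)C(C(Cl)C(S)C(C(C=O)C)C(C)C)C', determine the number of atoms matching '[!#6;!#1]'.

The query [!#6;!#1] means: not carbon and not hydrogen — any heteroatom.
Check the 19 heavy atoms by environment: 14× C → no; 1× Cl → match; 3× O → match; 1× S → match.
Summing the matching environments: 1 + 3 + 1 = 5 matching atoms.

5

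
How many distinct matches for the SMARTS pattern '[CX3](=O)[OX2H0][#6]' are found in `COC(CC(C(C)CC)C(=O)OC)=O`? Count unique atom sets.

2

[CX3](=O)[OX2H0][#6] is the SMARTS for an ester: a carbonyl carbon bonded to an oxygen that is itself bonded to carbon (no H on that O).
The molecule carries 2 separate instances of a methyl-ester group (-C(=O)OCH3) meeting every constraint; each maps to a distinct set of atoms, giving 2 matches.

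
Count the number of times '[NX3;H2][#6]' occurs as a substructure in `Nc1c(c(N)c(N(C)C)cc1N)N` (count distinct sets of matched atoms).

4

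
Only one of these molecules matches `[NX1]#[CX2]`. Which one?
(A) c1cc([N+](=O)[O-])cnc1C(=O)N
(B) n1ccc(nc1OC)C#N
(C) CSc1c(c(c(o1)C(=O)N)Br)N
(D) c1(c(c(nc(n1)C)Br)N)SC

[NX1]#[CX2] describes a nitrogen triple-bonded to a two-connected carbon (a nitrile).
(A) has a nitro group (-[N+](=O)[O-]) but there is no C#N triple bond.
(B) contains a nitrile (-C#N), which satisfies every atom and bond constraint.
(C) has a primary amide (-C(=O)NH2) but the nitrogen is NX3, not NX1.
(D) has a primary amino group (-NH2) but the nitrogen is NX3 (three connections), not NX1 triple-bonded.
So the answer is (B).

B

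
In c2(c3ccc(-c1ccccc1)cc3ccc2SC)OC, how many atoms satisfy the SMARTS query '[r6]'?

Check the 20 heavy atoms by environment: 16× c (aromatic, in 6-ring) → match; 1× S (acyclic) → no; 2× C (acyclic) → no; 1× O (acyclic) → no.
That gives 16 matching atoms.

16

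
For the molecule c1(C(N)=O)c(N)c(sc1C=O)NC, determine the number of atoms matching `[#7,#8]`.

5

The query [#7,#8] means: nitrogen or oxygen (comma = OR).
Check the 13 heavy atoms by environment: 1× s (aromatic) → no; 4× c (aromatic) → no; 3× N → match; 3× C → no; 2× O → match.
Summing the matching environments: 3 + 2 = 5 matching atoms.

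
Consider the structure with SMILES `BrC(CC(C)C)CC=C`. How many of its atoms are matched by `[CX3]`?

The query [CX3] means: C with X3: aliphatic carbon with exactly 3 total connections.
Check the 9 heavy atoms by environment: 6× C (X4) → no; 1× Br (X1) → no; 2× C (X3) → match.
That gives 2 matching atoms.

2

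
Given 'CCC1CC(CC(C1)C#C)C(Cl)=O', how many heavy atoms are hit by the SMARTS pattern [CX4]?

8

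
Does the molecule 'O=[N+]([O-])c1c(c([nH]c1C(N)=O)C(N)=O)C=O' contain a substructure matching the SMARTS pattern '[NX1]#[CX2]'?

The pattern [NX1]#[CX2] describes a nitrogen triple-bonded to a two-connected carbon — a nitrile.
The closest candidate here is a primary amide (-C(=O)NH2), but the nitrogen is NX3, not NX1. No other fragment satisfies the full query, so there is no match.

No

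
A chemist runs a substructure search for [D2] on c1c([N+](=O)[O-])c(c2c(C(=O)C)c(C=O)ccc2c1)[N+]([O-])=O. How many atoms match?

5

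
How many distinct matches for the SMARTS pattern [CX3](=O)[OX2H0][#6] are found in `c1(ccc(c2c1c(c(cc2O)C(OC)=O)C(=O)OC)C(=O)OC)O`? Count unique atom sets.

3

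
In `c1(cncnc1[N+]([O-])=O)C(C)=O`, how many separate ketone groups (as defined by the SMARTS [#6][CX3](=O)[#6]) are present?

1

[#6][CX3](=O)[#6] is the SMARTS for a ketone: a carbonyl carbon (no H) flanked by two carbons.
Exactly one fragment in the molecule meets all constraints, giving 1 match.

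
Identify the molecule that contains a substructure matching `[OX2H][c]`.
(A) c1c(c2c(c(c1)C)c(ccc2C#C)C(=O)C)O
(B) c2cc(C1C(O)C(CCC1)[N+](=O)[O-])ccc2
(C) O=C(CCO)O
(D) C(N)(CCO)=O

A

[OX2H][c] describes a hydroxyl oxygen attached to an aromatic carbon (a phenol).
(A) contains a hydroxyl group (-OH), which satisfies every atom and bond constraint.
(B) has a hydroxyl group (-OH) but the -OH is on an aliphatic carbon, not an aromatic c.
(C) has a hydroxyl group (-OH) but the -OH is on an aliphatic carbon, not an aromatic c.
(D) has a hydroxyl group (-OH) but the -OH is on an aliphatic carbon, not an aromatic c.
So the answer is (A).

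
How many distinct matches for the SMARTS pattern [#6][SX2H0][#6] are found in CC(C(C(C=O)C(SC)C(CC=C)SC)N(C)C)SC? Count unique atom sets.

3

[#6][SX2H0][#6] is the SMARTS for a thioether: an aliphatic sulfur bridging two carbons with no H on the sulfur.
The molecule carries 3 separate instances of a methylthio ether (-SCH3) meeting every constraint; each maps to a distinct set of atoms, giving 3 matches.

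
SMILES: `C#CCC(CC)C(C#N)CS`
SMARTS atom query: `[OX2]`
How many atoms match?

0

The query [OX2] means: aliphatic oxygen with two total connections — ether, hydroxyl, or ester single-bond O.
Check the 11 heavy atoms by environment: 6× C (X4) → no; 3× C (X2) → no; 1× N (X1) → no; 1× S (X2) → no.
No environment satisfies the query, so 0 matching atoms.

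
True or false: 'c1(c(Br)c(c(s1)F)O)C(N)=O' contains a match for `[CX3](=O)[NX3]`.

The pattern [CX3](=O)[NX3] describes a carbonyl carbon bonded to a trivalent nitrogen — an amide.
The molecule carries a primary amide (-C(=O)NH2), whose atoms satisfy every constraint of the query, so the pattern matches.

True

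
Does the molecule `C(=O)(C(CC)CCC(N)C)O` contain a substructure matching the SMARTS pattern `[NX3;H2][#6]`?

Yes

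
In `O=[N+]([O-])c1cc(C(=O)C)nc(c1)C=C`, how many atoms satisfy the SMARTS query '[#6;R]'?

5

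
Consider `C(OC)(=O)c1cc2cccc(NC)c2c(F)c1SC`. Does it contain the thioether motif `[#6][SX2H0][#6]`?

Yes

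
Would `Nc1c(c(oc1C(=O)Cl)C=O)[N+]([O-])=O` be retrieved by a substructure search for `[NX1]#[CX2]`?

No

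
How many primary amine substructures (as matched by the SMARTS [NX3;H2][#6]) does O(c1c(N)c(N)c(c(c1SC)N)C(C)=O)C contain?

[NX3;H2][#6] is the SMARTS for a primary amine: a trivalent nitrogen with two H attached to carbon.
The molecule carries 3 separate instances of a primary amino group (-NH2) meeting every constraint; each maps to a distinct set of atoms, giving 3 matches.

3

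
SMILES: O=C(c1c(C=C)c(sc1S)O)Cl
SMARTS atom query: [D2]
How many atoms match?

2

Check the 12 heavy atoms by environment: 1× s (aromatic, D2) → match; 4× c (aromatic, D3) → no; 1× S (D1) → no; 2× O (D1) → no; 1× C (D3) → no; 1× Cl (D1) → no; 1× C (D2) → match; 1× C (D1) → no.
Summing the matching environments: 1 + 1 = 2 matching atoms.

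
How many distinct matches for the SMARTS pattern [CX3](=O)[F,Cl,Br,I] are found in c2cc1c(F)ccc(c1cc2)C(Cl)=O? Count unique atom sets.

1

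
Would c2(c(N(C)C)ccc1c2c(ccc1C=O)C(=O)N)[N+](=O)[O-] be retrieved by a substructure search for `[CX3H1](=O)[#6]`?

Yes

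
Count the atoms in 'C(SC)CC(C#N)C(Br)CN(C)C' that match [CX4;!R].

8

Check the 13 heavy atoms by environment: 8× C (X4, acyclic) → match; 1× N (X3, acyclic) → no; 1× S (X2, acyclic) → no; 1× C (X2, acyclic) → no; 1× N (X1, acyclic) → no; 1× Br (X1, acyclic) → no.
That gives 8 matching atoms.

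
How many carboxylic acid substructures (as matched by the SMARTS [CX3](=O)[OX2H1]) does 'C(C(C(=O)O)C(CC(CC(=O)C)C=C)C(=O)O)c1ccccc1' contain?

2

[CX3](=O)[OX2H1] is the SMARTS for a carboxylic acid: an sp2 carbon double-bonded to O and single-bonded to an -OH oxygen.
The molecule carries 2 separate instances of a carboxylic acid group (-C(=O)OH) meeting every constraint; each maps to a distinct set of atoms, giving 2 matches.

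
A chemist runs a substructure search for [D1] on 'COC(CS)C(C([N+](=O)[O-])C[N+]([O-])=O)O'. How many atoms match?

7

Check the 15 heavy atoms by environment: 2× C (D2) → no; 3× C (D3) → no; 1× O (D2) → no; 1× C (D1) → match; 2× N (charge +1, D3) → no; 2× O (charge -1, D1) → match; 3× O (D1) → match; 1× S (D1) → match.
Summing the matching environments: 1 + 2 + 3 + 1 = 7 matching atoms.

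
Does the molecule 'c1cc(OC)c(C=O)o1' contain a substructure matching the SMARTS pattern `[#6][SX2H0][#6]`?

The pattern [#6][SX2H0][#6] describes an aliphatic sulfur bridging two carbons with no H on the sulfur — a thioether.
The closest candidate here is a methoxy ether (-OCH3), but the bridging atom is O, not S. No other fragment satisfies the full query, so there is no match.

No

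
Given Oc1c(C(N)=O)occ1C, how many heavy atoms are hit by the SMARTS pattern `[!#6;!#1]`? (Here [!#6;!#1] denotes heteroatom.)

Check the 10 heavy atoms by environment: 1× o (aromatic) → match; 4× c (aromatic) → no; 2× O → match; 2× C → no; 1× N → match.
Summing the matching environments: 1 + 2 + 1 = 4 matching atoms.

4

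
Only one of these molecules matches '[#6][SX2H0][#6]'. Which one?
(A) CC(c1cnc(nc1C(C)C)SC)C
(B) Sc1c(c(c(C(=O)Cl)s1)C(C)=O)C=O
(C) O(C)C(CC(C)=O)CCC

A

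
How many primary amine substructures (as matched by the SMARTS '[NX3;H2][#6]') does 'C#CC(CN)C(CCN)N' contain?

[NX3;H2][#6] is the SMARTS for a primary amine: a trivalent nitrogen with two H attached to carbon.
The molecule carries 3 separate instances of a primary amino group (-NH2) meeting every constraint; each maps to a distinct set of atoms, giving 3 matches.

3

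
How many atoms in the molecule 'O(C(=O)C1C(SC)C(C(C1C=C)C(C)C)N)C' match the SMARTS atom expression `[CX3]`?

3

The query [CX3] means: C with X3: aliphatic carbon with exactly 3 total connections.
Check the 17 heavy atoms by environment: 10× C (X4) → no; 3× C (X3) → match; 1× O (X1) → no; 1× O (X2) → no; 1× S (X2) → no; 1× N (X3) → no.
That gives 3 matching atoms.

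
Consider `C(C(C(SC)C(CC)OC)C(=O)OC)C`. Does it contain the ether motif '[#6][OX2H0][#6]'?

The pattern [#6][OX2H0][#6] describes an aliphatic oxygen bridging two carbons with no H on the oxygen — an ether.
The molecule carries a methoxy ether (-OCH3), whose atoms satisfy every constraint of the query, so the pattern matches.

Yes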